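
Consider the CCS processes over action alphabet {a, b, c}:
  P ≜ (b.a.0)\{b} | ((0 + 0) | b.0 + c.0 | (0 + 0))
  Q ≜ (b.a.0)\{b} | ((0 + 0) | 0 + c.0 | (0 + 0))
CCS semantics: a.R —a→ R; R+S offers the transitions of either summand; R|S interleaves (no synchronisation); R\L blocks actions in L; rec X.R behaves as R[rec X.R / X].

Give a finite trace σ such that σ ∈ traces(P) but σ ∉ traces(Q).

P's transition system — 3 states:
  u0 = (b.a.0)\{b} | ((0 + 0) | b.0 + c.0 | (0 + 0)) :: ··b··> u1, ··c··> u2
  u1 = (b.a.0)\{b} | ((0 + 0) | 0) :: (no moves)
  u2 = (b.a.0)\{b} | (0 | (0 + 0)) :: (no moves)
Q's transition system — 2 states:
  v0 = (b.a.0)\{b} | ((0 + 0) | 0 + c.0 | (0 + 0)) :: ··c··> v1
  v1 = (b.a.0)\{b} | (0 | (0 + 0)) :: (no moves)
Trace ⟨b⟩ through P, begin at {u0}:
  after b @ step 1: {u1}
  P completes σ.
Trace ⟨b⟩ through Q, begin at {v0}:
  after b @ step 1: ∅  — Q cannot continue

b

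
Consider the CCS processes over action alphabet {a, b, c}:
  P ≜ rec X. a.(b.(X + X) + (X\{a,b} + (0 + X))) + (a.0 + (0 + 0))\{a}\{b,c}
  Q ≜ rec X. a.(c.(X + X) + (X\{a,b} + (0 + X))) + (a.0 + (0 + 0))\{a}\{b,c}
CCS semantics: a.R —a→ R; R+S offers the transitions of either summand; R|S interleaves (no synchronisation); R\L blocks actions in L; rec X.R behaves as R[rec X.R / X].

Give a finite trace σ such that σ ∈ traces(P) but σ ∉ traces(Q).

ab

Reachable graph of P (3 states):
  m0 = rec X. a.(b.(X + X) + (X\{a,b} + (0 + X))) + (a.0 + (0 + 0))\{a}\{b,c} | -a-> m1
  m1 = b.((rec X. a.(b.(X + X) + (X\{a,b} + (0 + X))) + (a.0 + (0 + 0))\{a}\{b,c}) + (rec X. a.(b.(X + X) + (X\{a,b} + (0 + X))) + (a.0 + (0 + 0))\{a}\{b,c})) + ((rec X. a.(b.(X + X) + (X\{a,b} + (0 + X))) + (a.0 + (0 + 0))\{a}\{b,c})\{a,b} + (0 + (rec X. a.(b.(X + X) + (X\{a,b} + (0 + X))) + (a.0 + (0 + 0))\{a}\{b,c}))) | -a-> m1, -b-> m2
  m2 = (rec X. a.(b.(X + X) + (X\{a,b} + (0 + X))) + (a.0 + (0 + 0))\{a}\{b,c}) + (rec X. a.(b.(X + X) + (X\{a,b} + (0 + X))) + (a.0 + (0 + 0))\{a}\{b,c}) | -a-> m1
Reachable graph of Q (3 states):
  n0 = rec X. a.(c.(X + X) + (X\{a,b} + (0 + X))) + (a.0 + (0 + 0))\{a}\{b,c} | -a-> n1
  n1 = c.((rec X. a.(c.(X + X) + (X\{a,b} + (0 + X))) + (a.0 + (0 + 0))\{a}\{b,c}) + (rec X. a.(c.(X + X) + (X\{a,b} + (0 + X))) + (a.0 + (0 + 0))\{a}\{b,c})) + ((rec X. a.(c.(X + X) + (X\{a,b} + (0 + X))) + (a.0 + (0 + 0))\{a}\{b,c})\{a,b} + (0 + (rec X. a.(c.(X + X) + (X\{a,b} + (0 + X))) + (a.0 + (0 + 0))\{a}\{b,c}))) | -a-> n1, -c-> n2
  n2 = (rec X. a.(c.(X + X) + (X\{a,b} + (0 + X))) + (a.0 + (0 + 0))\{a}\{b,c}) + (rec X. a.(c.(X + X) + (X\{a,b} + (0 + X))) + (a.0 + (0 + 0))\{a}\{b,c}) | -a-> n1
Executing ab from P (initial set {m0}):
  [1] a ⇒ {m1}
  [2] b ⇒ {m2}
  ✓ P
Executing ab from Q (initial set {n0}):
  [1] a ⇒ {n1}
  [2] b ⇒ ∅ (Q stuck)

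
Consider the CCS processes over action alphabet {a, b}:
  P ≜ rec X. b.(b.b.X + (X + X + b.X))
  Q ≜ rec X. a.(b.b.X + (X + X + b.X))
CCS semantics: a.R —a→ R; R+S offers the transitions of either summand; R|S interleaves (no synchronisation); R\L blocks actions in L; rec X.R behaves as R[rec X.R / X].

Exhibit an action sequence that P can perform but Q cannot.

LTS(P): 3 reachable states
  m0 = rec X. b.(b.b.X + (X + X + b.X)) ⊢ —b→ m1
  m1 = b.b.(rec X. b.(b.b.X + (X + X + b.X))) + ((rec X. b.(b.b.X + (X + X + b.X))) + (rec X. b.(b.b.X + (X + X + b.X))) + b.(rec X. b.(b.b.X + (X + X + b.X)))) ⊢ —b→ m0, —b→ m1, —b→ m2
  m2 = b.(rec X. b.(b.b.X + (X + X + b.X))) ⊢ —b→ m0
LTS(Q): 3 reachable states
  n0 = rec X. a.(b.b.X + (X + X + b.X)) ⊢ —a→ n1
  n1 = b.b.(rec X. a.(b.b.X + (X + X + b.X))) + ((rec X. a.(b.b.X + (X + X + b.X))) + (rec X. a.(b.b.X + (X + X + b.X))) + b.(rec X. a.(b.b.X + (X + X + b.X)))) ⊢ —a→ n1, —b→ n0, —b→ n2
  n2 = b.(rec X. a.(b.b.X + (X + X + b.X))) ⊢ —b→ n0
Run σ = ⟨b⟩ on P: start {m0}
  [1] b ⇒ {m1}
  ✓ P
Run σ = ⟨b⟩ on Q: start {n0}
  [1] b ⇒ no successor for Q

b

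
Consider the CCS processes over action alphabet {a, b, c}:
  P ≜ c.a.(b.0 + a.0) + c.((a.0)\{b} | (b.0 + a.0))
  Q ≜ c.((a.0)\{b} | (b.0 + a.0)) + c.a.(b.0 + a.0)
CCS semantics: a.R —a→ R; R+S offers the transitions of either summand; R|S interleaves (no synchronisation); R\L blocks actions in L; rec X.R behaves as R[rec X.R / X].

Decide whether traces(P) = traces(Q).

YES

P's transition system — 8 states:
  p0 = c.a.(b.0 + a.0) + c.((a.0)\{b} | (b.0 + a.0)) ⊢ —c→ p1, —c→ p2
  p1 = (a.0)\{b} | (b.0 + a.0) ⊢ —a→ p3, —a→ p4, —b→ p3
  p2 = a.(b.0 + a.0) ⊢ —a→ p5
  p3 = (a.0)\{b} | 0 ⊢ —a→ p6
  p4 = 0\{b} | (b.0 + a.0) ⊢ —a→ p6, —b→ p6
  p5 = b.0 + a.0 ⊢ —a→ p7, —b→ p7
  p6 = 0\{b} | 0 ⊢ deadlocked
  p7 = 0 ⊢ deadlocked
Q's transition system — 8 states:
  q0 = c.((a.0)\{b} | (b.0 + a.0)) + c.a.(b.0 + a.0) ⊢ —c→ q1, —c→ q2
  q1 = (a.0)\{b} | (b.0 + a.0) ⊢ —a→ q3, —a→ q4, —b→ q3
  q2 = a.(b.0 + a.0) ⊢ —a→ q5
  q3 = (a.0)\{b} | 0 ⊢ —a→ q6
  q4 = 0\{b} | (b.0 + a.0) ⊢ —a→ q6, —b→ q6
  q5 = b.0 + a.0 ⊢ —a→ q7, —b→ q7
  q6 = 0\{b} | 0 ⊢ deadlocked
  q7 = 0 ⊢ deadlocked
Bisimilarity quotient blocks:
  B0 = {p0, q0}
  B1 = {p2, q2}
  B2 = {p4, p5, q4, q5}
  B3 = {p6, p7, q6, q7}
  B4 = {p1, q1}
  B5 = {p3, q3}
p0 ∈ B0, q0 ∈ B0 → same block
Bisimilar ⇒ trace-equivalent.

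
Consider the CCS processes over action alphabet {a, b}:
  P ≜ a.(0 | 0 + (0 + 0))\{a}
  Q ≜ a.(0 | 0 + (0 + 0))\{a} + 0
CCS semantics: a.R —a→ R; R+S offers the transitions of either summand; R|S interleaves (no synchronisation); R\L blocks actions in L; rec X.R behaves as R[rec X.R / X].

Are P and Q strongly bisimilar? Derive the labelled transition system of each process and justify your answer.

YES

LTS(P): 2 reachable states
  m0 = a.(0 | 0 + (0 + 0))\{a} :: ··a··> m1
  m1 = (0 | 0 + (0 + 0))\{a} :: stopped
LTS(Q): 2 reachable states
  n0 = a.(0 | 0 + (0 + 0))\{a} + 0 :: ··a··> n1
  n1 = (0 | 0 + (0 + 0))\{a} :: stopped
Partition-refinement fixed point:
  B0 = {m0, n0}
  B1 = {m1, n1}
m0 ∈ B0, n0 ∈ B0 → same block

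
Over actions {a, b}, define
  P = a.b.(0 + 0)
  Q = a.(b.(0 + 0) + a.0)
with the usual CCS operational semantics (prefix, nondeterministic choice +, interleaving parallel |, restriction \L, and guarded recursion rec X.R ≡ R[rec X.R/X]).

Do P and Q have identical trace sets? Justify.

Reachable graph of P (3 states):
  s0 = a.b.(0 + 0) | ··a··> s1
  s1 = b.(0 + 0) | ··b··> s2
  s2 = 0 + 0 | ∅
Reachable graph of Q (4 states):
  t0 = a.(b.(0 + 0) + a.0) | ··a··> t1
  t1 = b.(0 + 0) + a.0 | ··a··> t2, ··b··> t3
  t2 = 0 | ∅
  t3 = 0 + 0 | ∅
Executing aa from Q (initial set {t0}):
  after a @ step 1: {t1}
  after a @ step 2: {t2}
  Q completes σ.
Executing aa from P (initial set {s0}):
  after a @ step 1: {s1}
  after a @ step 2: ∅  — P cannot continue

trace-distinct — witness ⟨aa⟩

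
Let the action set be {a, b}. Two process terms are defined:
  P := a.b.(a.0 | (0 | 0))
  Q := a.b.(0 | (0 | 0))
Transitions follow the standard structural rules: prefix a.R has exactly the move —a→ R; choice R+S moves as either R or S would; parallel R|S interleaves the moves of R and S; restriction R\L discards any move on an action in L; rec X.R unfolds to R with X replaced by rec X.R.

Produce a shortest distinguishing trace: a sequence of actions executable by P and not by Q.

aba

Reachable graph of P (4 states):
  p0 = a.b.(a.0 | (0 | 0)) ⊢ --a--▸ p1
  p1 = b.(a.0 | (0 | 0)) ⊢ --b--▸ p2
  p2 = a.0 | (0 | 0) ⊢ --a--▸ p3
  p3 = 0 | (0 | 0) ⊢ ·
Reachable graph of Q (3 states):
  q0 = a.b.(0 | (0 | 0)) ⊢ --a--▸ q1
  q1 = b.(0 | (0 | 0)) ⊢ --b--▸ q2
  q2 = 0 | (0 | 0) ⊢ ·
Executing aba from P (initial set {p0}):
  step 1 (a): {p1}
  step 2 (b): {p2}
  step 3 (a): {p3}
  P completes σ.
Executing aba from Q (initial set {q0}):
  step 1 (a): {q1}
  step 2 (b): {q2}
  step 3 (a): ∅  — Q cannot continue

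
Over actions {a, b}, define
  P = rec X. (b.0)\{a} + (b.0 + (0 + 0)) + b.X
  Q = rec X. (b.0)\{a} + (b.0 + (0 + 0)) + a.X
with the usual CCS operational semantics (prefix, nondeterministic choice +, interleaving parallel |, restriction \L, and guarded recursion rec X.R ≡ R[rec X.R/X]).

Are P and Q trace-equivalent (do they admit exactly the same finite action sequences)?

NO — witness ⟨bb⟩

Reachable graph of P (3 states):
  m0 = rec X. (b.0)\{a} + (b.0 + (0 + 0)) + b.X has moves --b--▸ m0, --b--▸ m1, --b--▸ m2
  m1 = 0 has moves stopped
  m2 = 0\{a} has moves stopped
Reachable graph of Q (3 states):
  n0 = rec X. (b.0)\{a} + (b.0 + (0 + 0)) + a.X has moves --a--▸ n0, --b--▸ n1, --b--▸ n2
  n1 = 0 has moves stopped
  n2 = 0\{a} has moves stopped
Executing bb from P (initial set {m0}):
  [1] b ⇒ {m0, m1, m2}
  [2] b ⇒ {m0, m1, m2}
  ✓ P
Executing bb from Q (initial set {n0}):
  [1] b ⇒ {n1, n2}
  [2] b ⇒ ∅  — Q cannot continue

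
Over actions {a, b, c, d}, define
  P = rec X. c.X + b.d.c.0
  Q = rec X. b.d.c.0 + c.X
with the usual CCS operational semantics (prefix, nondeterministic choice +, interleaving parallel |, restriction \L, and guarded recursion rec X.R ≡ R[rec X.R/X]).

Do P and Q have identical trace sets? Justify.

LTS(P): 4 reachable states
  p0 = rec X. c.X + b.d.c.0 has moves -b-> p1, -c-> p0
  p1 = d.c.0 has moves -d-> p2
  p2 = c.0 has moves -c-> p3
  p3 = 0 has moves ·
LTS(Q): 4 reachable states
  q0 = rec X. b.d.c.0 + c.X has moves -b-> q1, -c-> q0
  q1 = d.c.0 has moves -d-> q2
  q2 = c.0 has moves -c-> q3
  q3 = 0 has moves ·
Coarsest stable partition (strong bisimilarity classes):
  B0 = {p0, q0}
  B1 = {p1, q1}
  B2 = {p2, q2}
  B3 = {p3, q3}
p0 ∈ B0, q0 ∈ B0 → same block
Bisimilar ⇒ trace-equivalent.

YES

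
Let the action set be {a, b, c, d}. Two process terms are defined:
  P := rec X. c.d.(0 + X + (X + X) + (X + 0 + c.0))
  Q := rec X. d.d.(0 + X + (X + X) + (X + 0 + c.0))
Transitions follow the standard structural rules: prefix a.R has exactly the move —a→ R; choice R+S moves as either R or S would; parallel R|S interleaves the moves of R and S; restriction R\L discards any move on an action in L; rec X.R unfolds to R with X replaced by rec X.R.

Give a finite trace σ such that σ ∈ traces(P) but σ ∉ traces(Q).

LTS(P): 4 reachable states
  u0 = rec X. c.d.(0 + X + (X + X) + (X + 0 + c.0)) ⊢ -c-> u1
  u1 = d.(0 + (rec X. c.d.(0 + X + (X + X) + (X + 0 + c.0))) + ((rec X. c.d.(0 + X + (X + X) + (X + 0 + c.0))) + (rec X. c.d.(0 + X + (X + X) + (X + 0 + c.0)))) + ((rec X. c.d.(0 + X + (X + X) + (X + 0 + c.0))) + 0 + c.0)) ⊢ -d-> u2
  u2 = 0 + (rec X. c.d.(0 + X + (X + X) + (X + 0 + c.0))) + ((rec X. c.d.(0 + X + (X + X) + (X + 0 + c.0))) + (rec X. c.d.(0 + X + (X + X) + (X + 0 + c.0)))) + ((rec X. c.d.(0 + X + (X + X) + (X + 0 + c.0))) + 0 + c.0) ⊢ -c-> u1, -c-> u3
  u3 = 0 ⊢ deadlocked
LTS(Q): 4 reachable states
  v0 = rec X. d.d.(0 + X + (X + X) + (X + 0 + c.0)) ⊢ -d-> v1
  v1 = d.(0 + (rec X. d.d.(0 + X + (X + X) + (X + 0 + c.0))) + ((rec X. d.d.(0 + X + (X + X) + (X + 0 + c.0))) + (rec X. d.d.(0 + X + (X + X) + (X + 0 + c.0)))) + ((rec X. d.d.(0 + X + (X + X) + (X + 0 + c.0))) + 0 + c.0)) ⊢ -d-> v2
  v2 = 0 + (rec X. d.d.(0 + X + (X + X) + (X + 0 + c.0))) + ((rec X. d.d.(0 + X + (X + X) + (X + 0 + c.0))) + (rec X. d.d.(0 + X + (X + X) + (X + 0 + c.0)))) + ((rec X. d.d.(0 + X + (X + X) + (X + 0 + c.0))) + 0 + c.0) ⊢ -c-> v3, -d-> v1
  v3 = 0 ⊢ deadlocked
Trace ⟨c⟩ through P, begin at {u0}:
  step 1 (c): {u1}
  — P admits the full trace.
Trace ⟨c⟩ through Q, begin at {v0}:
  step 1 (c): no successor for Q

c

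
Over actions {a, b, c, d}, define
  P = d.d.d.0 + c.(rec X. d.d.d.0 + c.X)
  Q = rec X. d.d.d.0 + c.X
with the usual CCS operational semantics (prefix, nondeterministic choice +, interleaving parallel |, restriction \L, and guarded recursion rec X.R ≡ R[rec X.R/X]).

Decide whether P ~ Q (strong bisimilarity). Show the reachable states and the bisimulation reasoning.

P ~ Q

LTS(P): 5 reachable states
  p0 = d.d.d.0 + c.(rec X. d.d.d.0 + c.X) → —c→ p1, —d→ p2
  p1 = rec X. d.d.d.0 + c.X → —c→ p1, —d→ p2
  p2 = d.d.0 → —d→ p3
  p3 = d.0 → —d→ p4
  p4 = 0 → deadlocked
LTS(Q): 4 reachable states
  q0 = rec X. d.d.d.0 + c.X → —c→ q0, —d→ q1
  q1 = d.d.0 → —d→ q2
  q2 = d.0 → —d→ q3
  q3 = 0 → deadlocked
Partition-refinement fixed point:
  B0 = {p0, p1, q0}
  B1 = {p2, q1}
  B2 = {p3, q2}
  B3 = {p4, q3}
p0 ∈ B0, q0 ∈ B0 → same block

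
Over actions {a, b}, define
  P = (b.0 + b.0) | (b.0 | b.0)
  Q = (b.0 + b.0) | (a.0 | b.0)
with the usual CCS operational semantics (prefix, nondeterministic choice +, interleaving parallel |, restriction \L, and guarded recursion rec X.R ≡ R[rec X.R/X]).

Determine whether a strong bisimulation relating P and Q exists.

P's transition system — 8 states:
  u0 = (b.0 + b.0) | (b.0 | b.0) has moves --b--▸ u1, --b--▸ u2, --b--▸ u3
  u1 = (b.0 + b.0) | (0 | b.0) has moves --b--▸ u4, --b--▸ u5
  u2 = (b.0 + b.0) | (b.0 | 0) has moves --b--▸ u4, --b--▸ u6
  u3 = 0 | (b.0 | b.0) has moves --b--▸ u5, --b--▸ u6
  u4 = (b.0 + b.0) | (0 | 0) has moves --b--▸ u7
  u5 = 0 | (0 | b.0) has moves --b--▸ u7
  u6 = 0 | (b.0 | 0) has moves --b--▸ u7
  u7 = 0 | (0 | 0) has moves ∅
Q's transition system — 8 states:
  v0 = (b.0 + b.0) | (a.0 | b.0) has moves --a--▸ v1, --b--▸ v2, --b--▸ v3
  v1 = (b.0 + b.0) | (0 | b.0) has moves --b--▸ v4, --b--▸ v5
  v2 = (b.0 + b.0) | (a.0 | 0) has moves --a--▸ v4, --b--▸ v6
  v3 = 0 | (a.0 | b.0) has moves --a--▸ v5, --b--▸ v6
  v4 = (b.0 + b.0) | (0 | 0) has moves --b--▸ v7
  v5 = 0 | (0 | b.0) has moves --b--▸ v7
  v6 = 0 | (a.0 | 0) has moves --a--▸ v7
  v7 = 0 | (0 | 0) has moves ∅
Bisimilarity quotient blocks:
  B0 = {u0}
  B1 = {u1, u2, u3, v1}
  B2 = {u4, u5, u6, v4, v5}
  B3 = {u7, v7}
  B4 = {v0}
  B5 = {v2, v3}
  B6 = {v6}
u0 ∈ B0, v0 ∈ B4 → different blocks

NO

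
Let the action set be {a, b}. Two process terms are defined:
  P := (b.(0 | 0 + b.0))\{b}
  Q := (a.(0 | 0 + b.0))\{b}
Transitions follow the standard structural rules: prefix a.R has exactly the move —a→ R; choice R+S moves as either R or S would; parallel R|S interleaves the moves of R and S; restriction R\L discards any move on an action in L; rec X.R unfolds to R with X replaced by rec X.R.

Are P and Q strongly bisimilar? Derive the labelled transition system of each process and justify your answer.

P's transition system — 1 states:
  u0 = (b.(0 | 0 + b.0))\{b} | ·
Q's transition system — 2 states:
  v0 = (a.(0 | 0 + b.0))\{b} | =a=> v1
  v1 = (0 | 0 + b.0)\{b} | ·
Partition-refinement fixed point:
  B0 = {u0, v1}
  B1 = {v0}
u0 ∈ B0, v0 ∈ B1 → different blocks

P ≁ Q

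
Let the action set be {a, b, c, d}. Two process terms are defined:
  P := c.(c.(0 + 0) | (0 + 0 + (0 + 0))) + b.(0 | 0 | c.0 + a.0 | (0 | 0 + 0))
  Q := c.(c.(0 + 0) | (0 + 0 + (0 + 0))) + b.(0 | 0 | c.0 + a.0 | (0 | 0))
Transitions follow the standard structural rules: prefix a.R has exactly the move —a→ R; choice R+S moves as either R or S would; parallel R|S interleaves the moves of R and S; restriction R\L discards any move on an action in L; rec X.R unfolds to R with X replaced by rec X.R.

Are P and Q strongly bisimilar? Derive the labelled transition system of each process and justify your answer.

LTS(P): 6 reachable states
  p0 = c.(c.(0 + 0) | (0 + 0 + (0 + 0))) + b.(0 | 0 | c.0 + a.0 | (0 | 0 + 0)) → --b--▸ p1, --c--▸ p2
  p1 = 0 | 0 | c.0 + a.0 | (0 | 0 + 0) → --a--▸ p3, --c--▸ p4
  p2 = c.(0 + 0) | (0 + 0 + (0 + 0)) → --c--▸ p5
  p3 = 0 | (0 | 0 + 0) → deadlocked
  p4 = 0 | 0 | 0 → deadlocked
  p5 = (0 + 0) | (0 + 0 + (0 + 0)) → deadlocked
LTS(Q): 6 reachable states
  q0 = c.(c.(0 + 0) | (0 + 0 + (0 + 0))) + b.(0 | 0 | c.0 + a.0 | (0 | 0)) → --b--▸ q1, --c--▸ q2
  q1 = 0 | 0 | c.0 + a.0 | (0 | 0) → --a--▸ q3, --c--▸ q4
  q2 = c.(0 + 0) | (0 + 0 + (0 + 0)) → --c--▸ q5
  q3 = 0 | (0 | 0) → deadlocked
  q4 = 0 | 0 | 0 → deadlocked
  q5 = (0 + 0) | (0 + 0 + (0 + 0)) → deadlocked
Partition-refinement fixed point:
  B0 = {p0, q0}
  B1 = {p1, q1}
  B2 = {p3, p4, p5, q3, q4, q5}
  B3 = {p2, q2}
p0 ∈ B0, q0 ∈ B0 → same block

P ~ Q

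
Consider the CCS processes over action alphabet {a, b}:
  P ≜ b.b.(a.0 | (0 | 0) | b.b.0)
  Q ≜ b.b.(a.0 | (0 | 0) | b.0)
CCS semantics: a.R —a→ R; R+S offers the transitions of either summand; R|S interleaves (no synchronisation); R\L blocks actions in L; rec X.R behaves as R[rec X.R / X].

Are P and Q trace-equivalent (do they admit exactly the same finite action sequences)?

NO — witness ⟨bbbb⟩

LTS(P): 8 reachable states
  p0 = b.b.(a.0 | (0 | 0) | b.b.0) → ··b··> p1
  p1 = b.(a.0 | (0 | 0) | b.b.0) → ··b··> p2
  p2 = a.0 | (0 | 0) | b.b.0 → ··a··> p3, ··b··> p4
  p3 = 0 | (0 | 0) | b.b.0 → ··b··> p5
  p4 = a.0 | (0 | 0) | b.0 → ··a··> p5, ··b··> p6
  p5 = 0 | (0 | 0) | b.0 → ··b··> p7
  p6 = a.0 | (0 | 0) | 0 → ··a··> p7
  p7 = 0 | (0 | 0) | 0 → stopped
LTS(Q): 6 reachable states
  q0 = b.b.(a.0 | (0 | 0) | b.0) → ··b··> q1
  q1 = b.(a.0 | (0 | 0) | b.0) → ··b··> q2
  q2 = a.0 | (0 | 0) | b.0 → ··a··> q3, ··b··> q4
  q3 = 0 | (0 | 0) | b.0 → ··b··> q5
  q4 = a.0 | (0 | 0) | 0 → ··a··> q5
  q5 = 0 | (0 | 0) | 0 → stopped
Trace ⟨bbbb⟩ through P, begin at {p0}:
  after b @ step 1: {p1}
  after b @ step 2: {p2}
  after b @ step 3: {p4}
  after b @ step 4: {p6}
  — P admits the full trace.
Trace ⟨bbbb⟩ through Q, begin at {q0}:
  after b @ step 1: {q1}
  after b @ step 2: {q2}
  after b @ step 3: {q4}
  after b @ step 4: ∅  — Q cannot continue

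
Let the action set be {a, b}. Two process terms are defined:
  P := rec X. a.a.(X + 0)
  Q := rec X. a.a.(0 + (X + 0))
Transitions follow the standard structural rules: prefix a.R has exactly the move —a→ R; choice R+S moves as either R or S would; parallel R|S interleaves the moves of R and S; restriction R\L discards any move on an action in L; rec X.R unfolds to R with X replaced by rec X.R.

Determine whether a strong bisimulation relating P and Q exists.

Reachable graph of P (3 states):
  u0 = rec X. a.a.(X + 0) :: -a-> u1
  u1 = a.((rec X. a.a.(X + 0)) + 0) :: -a-> u2
  u2 = (rec X. a.a.(X + 0)) + 0 :: -a-> u1
Reachable graph of Q (3 states):
  v0 = rec X. a.a.(0 + (X + 0)) :: -a-> v1
  v1 = a.(0 + ((rec X. a.a.(0 + (X + 0))) + 0)) :: -a-> v2
  v2 = 0 + ((rec X. a.a.(0 + (X + 0))) + 0) :: -a-> v1
Coarsest stable partition (strong bisimilarity classes):
  B0 = {u0, u1, u2, v0, v1, v2}
u0 ∈ B0, v0 ∈ B0 → same block

P ~ Q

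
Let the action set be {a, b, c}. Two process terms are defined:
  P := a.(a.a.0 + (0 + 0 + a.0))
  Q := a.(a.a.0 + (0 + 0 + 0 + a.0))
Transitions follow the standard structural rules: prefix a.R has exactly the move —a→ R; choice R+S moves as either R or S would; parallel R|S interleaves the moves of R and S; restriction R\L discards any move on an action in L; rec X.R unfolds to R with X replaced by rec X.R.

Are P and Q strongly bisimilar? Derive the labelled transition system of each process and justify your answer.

bisimilar

Reachable graph of P (4 states):
  u0 = a.(a.a.0 + (0 + 0 + a.0)) ⊢ ··a··> u1
  u1 = a.a.0 + (0 + 0 + a.0) ⊢ ··a··> u2, ··a··> u3
  u2 = 0 ⊢ ∅
  u3 = a.0 ⊢ ··a··> u2
Reachable graph of Q (4 states):
  v0 = a.(a.a.0 + (0 + 0 + 0 + a.0)) ⊢ ··a··> v1
  v1 = a.a.0 + (0 + 0 + 0 + a.0) ⊢ ··a··> v2, ··a··> v3
  v2 = 0 ⊢ ∅
  v3 = a.0 ⊢ ··a··> v2
Partition-refinement fixed point:
  B0 = {u0, v0}
  B1 = {u1, v1}
  B2 = {u2, v2}
  B3 = {u3, v3}
u0 ∈ B0, v0 ∈ B0 → same block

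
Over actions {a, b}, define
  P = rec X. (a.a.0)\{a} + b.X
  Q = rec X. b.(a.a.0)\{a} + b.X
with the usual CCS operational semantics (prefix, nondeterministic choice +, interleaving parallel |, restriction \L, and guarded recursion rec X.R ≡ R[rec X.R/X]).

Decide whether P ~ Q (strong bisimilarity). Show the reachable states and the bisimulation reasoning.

NO

P's transition system — 1 states:
  s0 = rec X. (a.a.0)\{a} + b.X has moves ··b··> s0
Q's transition system — 2 states:
  t0 = rec X. b.(a.a.0)\{a} + b.X has moves ··b··> t0, ··b··> t1
  t1 = (a.a.0)\{a} has moves deadlocked
Bisimilarity quotient blocks:
  B0 = {s0}
  B1 = {t0}
  B2 = {t1}
s0 ∈ B0, t0 ∈ B1 → different blocks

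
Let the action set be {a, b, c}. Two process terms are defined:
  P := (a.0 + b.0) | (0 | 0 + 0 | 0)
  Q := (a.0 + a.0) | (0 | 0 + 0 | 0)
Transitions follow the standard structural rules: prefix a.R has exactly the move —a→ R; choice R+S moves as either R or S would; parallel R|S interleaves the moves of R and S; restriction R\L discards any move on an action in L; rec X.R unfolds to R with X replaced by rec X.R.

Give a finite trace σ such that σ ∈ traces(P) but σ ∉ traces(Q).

b

LTS(P): 2 reachable states
  s0 = (a.0 + b.0) | (0 | 0 + 0 | 0) :: -a-> s1, -b-> s1
  s1 = 0 | (0 | 0 + 0 | 0) :: stopped
LTS(Q): 2 reachable states
  t0 = (a.0 + a.0) | (0 | 0 + 0 | 0) :: -a-> t1
  t1 = 0 | (0 | 0 + 0 | 0) :: stopped
Trace ⟨b⟩ through P, begin at {s0}:
  step 1 (b): {s1}
  P completes σ.
Trace ⟨b⟩ through Q, begin at {t0}:
  step 1 (b): no successor for Q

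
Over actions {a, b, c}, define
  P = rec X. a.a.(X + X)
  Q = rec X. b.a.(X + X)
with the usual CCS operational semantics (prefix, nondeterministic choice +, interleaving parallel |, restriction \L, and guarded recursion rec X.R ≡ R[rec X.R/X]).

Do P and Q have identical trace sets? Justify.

traces(P) ≠ traces(Q) — witness ⟨a⟩

LTS(P): 3 reachable states
  u0 = rec X. a.a.(X + X) → ··a··> u1
  u1 = a.((rec X. a.a.(X + X)) + (rec X. a.a.(X + X))) → ··a··> u2
  u2 = (rec X. a.a.(X + X)) + (rec X. a.a.(X + X)) → ··a··> u1
LTS(Q): 3 reachable states
  v0 = rec X. b.a.(X + X) → ··b··> v1
  v1 = a.((rec X. b.a.(X + X)) + (rec X. b.a.(X + X))) → ··a··> v2
  v2 = (rec X. b.a.(X + X)) + (rec X. b.a.(X + X)) → ··b··> v1
Executing a from P (initial set {u0}):
  step 1 (a): {u1}
  ✓ P
Executing a from Q (initial set {v0}):
  step 1 (a): no successor for Q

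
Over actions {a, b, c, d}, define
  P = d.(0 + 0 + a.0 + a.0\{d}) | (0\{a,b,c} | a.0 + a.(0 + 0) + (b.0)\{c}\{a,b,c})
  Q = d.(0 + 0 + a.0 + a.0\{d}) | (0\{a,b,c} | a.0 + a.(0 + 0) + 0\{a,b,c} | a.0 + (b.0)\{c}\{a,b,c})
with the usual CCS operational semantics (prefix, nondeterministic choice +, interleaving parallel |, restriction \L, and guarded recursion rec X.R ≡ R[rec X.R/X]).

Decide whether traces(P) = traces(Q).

P's transition system — 12 states:
  m0 = d.(0 + 0 + a.0 + a.0\{d}) | (0\{a,b,c} | a.0 + a.(0 + 0) + (b.0)\{c}\{a,b,c}) ⊢ -a-> m1, -a-> m2, -d-> m3
  m1 = d.(0 + 0 + a.0 + a.0\{d}) | (0 + 0) ⊢ -d-> m4
  m2 = d.(0 + 0 + a.0 + a.0\{d}) | (0\{a,b,c} | 0) ⊢ -d-> m5
  m3 = (0 + 0 + a.0 + a.0\{d}) | (0\{a,b,c} | a.0 + a.(0 + 0) + (b.0)\{c}\{a,b,c}) ⊢ -a-> m4, -a-> m5, -a-> m6, -a-> m7
  m4 = (0 + 0 + a.0 + a.0\{d}) | (0 + 0) ⊢ -a-> m8, -a-> m9
  m5 = (0 + 0 + a.0 + a.0\{d}) | (0\{a,b,c} | 0) ⊢ -a-> m10, -a-> m11
  m6 = 0 | (0\{a,b,c} | a.0 + a.(0 + 0) + (b.0)\{c}\{a,b,c}) ⊢ -a-> m10, -a-> m8
  m7 = 0\{d} | (0\{a,b,c} | a.0 + a.(0 + 0) + (b.0)\{c}\{a,b,c}) ⊢ -a-> m11, -a-> m9
  m8 = 0 | (0 + 0) ⊢ deadlocked
  m9 = 0\{d} | (0 + 0) ⊢ deadlocked
  m10 = 0 | (0\{a,b,c} | 0) ⊢ deadlocked
  m11 = 0\{d} | (0\{a,b,c} | 0) ⊢ deadlocked
Q's transition system — 12 states:
  n0 = d.(0 + 0 + a.0 + a.0\{d}) | (0\{a,b,c} | a.0 + a.(0 + 0) + 0\{a,b,c} | a.0 + (b.0)\{c}\{a,b,c}) ⊢ -a-> n1, -a-> n2, -d-> n3
  n1 = d.(0 + 0 + a.0 + a.0\{d}) | (0 + 0) ⊢ -d-> n4
  n2 = d.(0 + 0 + a.0 + a.0\{d}) | (0\{a,b,c} | 0) ⊢ -d-> n5
  n3 = (0 + 0 + a.0 + a.0\{d}) | (0\{a,b,c} | a.0 + a.(0 + 0) + 0\{a,b,c} | a.0 + (b.0)\{c}\{a,b,c}) ⊢ -a-> n4, -a-> n5, -a-> n6, -a-> n7
  n4 = (0 + 0 + a.0 + a.0\{d}) | (0 + 0) ⊢ -a-> n8, -a-> n9
  n5 = (0 + 0 + a.0 + a.0\{d}) | (0\{a,b,c} | 0) ⊢ -a-> n10, -a-> n11
  n6 = 0 | (0\{a,b,c} | a.0 + a.(0 + 0) + 0\{a,b,c} | a.0 + (b.0)\{c}\{a,b,c}) ⊢ -a-> n10, -a-> n8
  n7 = 0\{d} | (0\{a,b,c} | a.0 + a.(0 + 0) + 0\{a,b,c} | a.0 + (b.0)\{c}\{a,b,c}) ⊢ -a-> n11, -a-> n9
  n8 = 0 | (0 + 0) ⊢ deadlocked
  n9 = 0\{d} | (0 + 0) ⊢ deadlocked
  n10 = 0 | (0\{a,b,c} | 0) ⊢ deadlocked
  n11 = 0\{d} | (0\{a,b,c} | 0) ⊢ deadlocked
Coarsest stable partition (strong bisimilarity classes):
  B0 = {m0, n0}
  B1 = {m1, m2, n1, n2}
  B2 = {m4, m5, m6, m7, n4, n5, n6, n7}
  B3 = {m10, m11, m8, m9, n10, n11, n8, n9}
  B4 = {m3, n3}
m0 ∈ B0, n0 ∈ B0 → same block
Bisimilar ⇒ trace-equivalent.

trace-equivalent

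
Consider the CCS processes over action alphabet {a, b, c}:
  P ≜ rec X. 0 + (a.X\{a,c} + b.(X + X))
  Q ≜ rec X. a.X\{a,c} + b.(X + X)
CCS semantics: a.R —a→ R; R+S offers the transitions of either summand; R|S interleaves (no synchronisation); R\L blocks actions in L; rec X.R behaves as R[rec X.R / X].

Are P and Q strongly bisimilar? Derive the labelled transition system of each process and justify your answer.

YES

LTS(P): 4 reachable states
  u0 = rec X. 0 + (a.X\{a,c} + b.(X + X)) has moves —a→ u1, —b→ u2
  u1 = (rec X. 0 + (a.X\{a,c} + b.(X + X)))\{a,c} has moves —b→ u3
  u2 = (rec X. 0 + (a.X\{a,c} + b.(X + X))) + (rec X. 0 + (a.X\{a,c} + b.(X + X))) has moves —a→ u1, —b→ u2
  u3 = ((rec X. 0 + (a.X\{a,c} + b.(X + X))) + (rec X. 0 + (a.X\{a,c} + b.(X + X))))\{a,c} has moves —b→ u3
LTS(Q): 4 reachable states
  v0 = rec X. a.X\{a,c} + b.(X + X) has moves —a→ v1, —b→ v2
  v1 = (rec X. a.X\{a,c} + b.(X + X))\{a,c} has moves —b→ v3
  v2 = (rec X. a.X\{a,c} + b.(X + X)) + (rec X. a.X\{a,c} + b.(X + X)) has moves —a→ v1, —b→ v2
  v3 = ((rec X. a.X\{a,c} + b.(X + X)) + (rec X. a.X\{a,c} + b.(X + X)))\{a,c} has moves —b→ v3
Bisimilarity quotient blocks:
  B0 = {u0, u2, v0, v2}
  B1 = {u1, u3, v1, v3}
u0 ∈ B0, v0 ∈ B0 → same block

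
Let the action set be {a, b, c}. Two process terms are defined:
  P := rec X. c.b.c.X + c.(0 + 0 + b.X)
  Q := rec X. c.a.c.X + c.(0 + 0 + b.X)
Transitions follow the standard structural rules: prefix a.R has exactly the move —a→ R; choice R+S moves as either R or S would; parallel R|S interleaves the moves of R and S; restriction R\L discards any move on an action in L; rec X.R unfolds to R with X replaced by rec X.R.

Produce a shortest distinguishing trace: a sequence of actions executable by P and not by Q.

LTS(P): 4 reachable states
  m0 = rec X. c.b.c.X + c.(0 + 0 + b.X) :: =c=> m1, =c=> m2
  m1 = 0 + 0 + b.(rec X. c.b.c.X + c.(0 + 0 + b.X)) :: =b=> m0
  m2 = b.c.(rec X. c.b.c.X + c.(0 + 0 + b.X)) :: =b=> m3
  m3 = c.(rec X. c.b.c.X + c.(0 + 0 + b.X)) :: =c=> m0
LTS(Q): 4 reachable states
  n0 = rec X. c.a.c.X + c.(0 + 0 + b.X) :: =c=> n1, =c=> n2
  n1 = 0 + 0 + b.(rec X. c.a.c.X + c.(0 + 0 + b.X)) :: =b=> n0
  n2 = a.c.(rec X. c.a.c.X + c.(0 + 0 + b.X)) :: =a=> n3
  n3 = c.(rec X. c.a.c.X + c.(0 + 0 + b.X)) :: =c=> n0
Run σ = ⟨cbcc⟩ on P: start {m0}
  [1] c ⇒ {m1, m2}
  [2] b ⇒ {m0, m3}
  [3] c ⇒ {m0, m1, m2}
  [4] c ⇒ {m1, m2}
  P completes σ.
Run σ = ⟨cbcc⟩ on Q: start {n0}
  [1] c ⇒ {n1, n2}
  [2] b ⇒ {n0}
  [3] c ⇒ {n1, n2}
  [4] c ⇒ ∅ (Q stuck)

cbcc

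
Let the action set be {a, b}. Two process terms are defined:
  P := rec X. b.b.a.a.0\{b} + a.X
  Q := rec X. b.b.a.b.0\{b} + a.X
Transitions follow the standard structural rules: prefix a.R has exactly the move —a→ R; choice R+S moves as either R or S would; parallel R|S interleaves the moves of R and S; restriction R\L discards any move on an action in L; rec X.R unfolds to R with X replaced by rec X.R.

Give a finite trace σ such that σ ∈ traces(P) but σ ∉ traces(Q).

P's transition system — 5 states:
  u0 = rec X. b.b.a.a.0\{b} + a.X :: ··a··> u0, ··b··> u1
  u1 = b.a.a.0\{b} :: ··b··> u2
  u2 = a.a.0\{b} :: ··a··> u3
  u3 = a.0\{b} :: ··a··> u4
  u4 = 0\{b} :: (no moves)
Q's transition system — 5 states:
  v0 = rec X. b.b.a.b.0\{b} + a.X :: ··a··> v0, ··b··> v1
  v1 = b.a.b.0\{b} :: ··b··> v2
  v2 = a.b.0\{b} :: ··a··> v3
  v3 = b.0\{b} :: ··b··> v4
  v4 = 0\{b} :: (no moves)
Executing bbaa from P (initial set {u0}):
  [1] b ⇒ {u1}
  [2] b ⇒ {u2}
  [3] a ⇒ {u3}
  [4] a ⇒ {u4}
  ✓ P
Executing bbaa from Q (initial set {v0}):
  [1] b ⇒ {v1}
  [2] b ⇒ {v2}
  [3] a ⇒ {v3}
  [4] a ⇒ ∅ (Q stuck)

bbaa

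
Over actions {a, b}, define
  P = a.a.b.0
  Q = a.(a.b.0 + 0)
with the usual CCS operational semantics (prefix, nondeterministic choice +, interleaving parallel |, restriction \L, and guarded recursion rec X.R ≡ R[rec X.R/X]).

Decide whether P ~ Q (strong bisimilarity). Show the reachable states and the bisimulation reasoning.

P ~ Q

Reachable graph of P (4 states):
  p0 = a.a.b.0 has moves —a→ p1
  p1 = a.b.0 has moves —a→ p2
  p2 = b.0 has moves —b→ p3
  p3 = 0 has moves deadlocked
Reachable graph of Q (4 states):
  q0 = a.(a.b.0 + 0) has moves —a→ q1
  q1 = a.b.0 + 0 has moves —a→ q2
  q2 = b.0 has moves —b→ q3
  q3 = 0 has moves deadlocked
Partition-refinement fixed point:
  B0 = {p0, q0}
  B1 = {p1, q1}
  B2 = {p2, q2}
  B3 = {p3, q3}
p0 ∈ B0, q0 ∈ B0 → same block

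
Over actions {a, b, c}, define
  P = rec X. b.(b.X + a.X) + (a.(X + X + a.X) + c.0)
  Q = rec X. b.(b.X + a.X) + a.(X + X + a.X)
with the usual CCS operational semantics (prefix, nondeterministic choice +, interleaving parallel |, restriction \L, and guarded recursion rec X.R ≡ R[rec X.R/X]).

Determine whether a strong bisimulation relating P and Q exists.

not bisimilar

P's transition system — 4 states:
  u0 = rec X. b.(b.X + a.X) + (a.(X + X + a.X) + c.0) ⊢ --a--▸ u1, --b--▸ u2, --c--▸ u3
  u1 = (rec X. b.(b.X + a.X) + (a.(X + X + a.X) + c.0)) + (rec X. b.(b.X + a.X) + (a.(X + X + a.X) + c.0)) + a.(rec X. b.(b.X + a.X) + (a.(X + X + a.X) + c.0)) ⊢ --a--▸ u0, --a--▸ u1, --b--▸ u2, --c--▸ u3
  u2 = b.(rec X. b.(b.X + a.X) + (a.(X + X + a.X) + c.0)) + a.(rec X. b.(b.X + a.X) + (a.(X + X + a.X) + c.0)) ⊢ --a--▸ u0, --b--▸ u0
  u3 = 0 ⊢ stopped
Q's transition system — 3 states:
  v0 = rec X. b.(b.X + a.X) + a.(X + X + a.X) ⊢ --a--▸ v1, --b--▸ v2
  v1 = (rec X. b.(b.X + a.X) + a.(X + X + a.X)) + (rec X. b.(b.X + a.X) + a.(X + X + a.X)) + a.(rec X. b.(b.X + a.X) + a.(X + X + a.X)) ⊢ --a--▸ v0, --a--▸ v1, --b--▸ v2
  v2 = b.(rec X. b.(b.X + a.X) + a.(X + X + a.X)) + a.(rec X. b.(b.X + a.X) + a.(X + X + a.X)) ⊢ --a--▸ v0, --b--▸ v0
Partition-refinement fixed point:
  B0 = {u0, u1}
  B1 = {u2}
  B2 = {u3}
  B3 = {v0, v1, v2}
u0 ∈ B0, v0 ∈ B3 → different blocks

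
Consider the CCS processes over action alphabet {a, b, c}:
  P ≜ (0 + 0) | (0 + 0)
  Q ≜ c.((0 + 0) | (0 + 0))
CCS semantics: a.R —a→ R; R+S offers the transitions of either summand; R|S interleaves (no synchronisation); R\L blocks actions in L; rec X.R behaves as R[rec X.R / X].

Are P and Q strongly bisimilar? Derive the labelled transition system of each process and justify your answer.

Reachable graph of P (1 states):
  m0 = (0 + 0) | (0 + 0) :: stopped
Reachable graph of Q (2 states):
  n0 = c.((0 + 0) | (0 + 0)) :: -c-> n1
  n1 = (0 + 0) | (0 + 0) :: stopped
Partition-refinement fixed point:
  B0 = {m0, n1}
  B1 = {n0}
m0 ∈ B0, n0 ∈ B1 → different blocks

not bisimilar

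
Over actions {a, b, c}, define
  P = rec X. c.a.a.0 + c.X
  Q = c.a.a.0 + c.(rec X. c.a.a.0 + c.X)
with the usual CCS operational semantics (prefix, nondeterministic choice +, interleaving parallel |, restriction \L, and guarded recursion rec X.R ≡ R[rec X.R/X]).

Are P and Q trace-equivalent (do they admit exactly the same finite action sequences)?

YES

P's transition system — 4 states:
  u0 = rec X. c.a.a.0 + c.X | --c--▸ u0, --c--▸ u1
  u1 = a.a.0 | --a--▸ u2
  u2 = a.0 | --a--▸ u3
  u3 = 0 | (no moves)
Q's transition system — 5 states:
  v0 = c.a.a.0 + c.(rec X. c.a.a.0 + c.X) | --c--▸ v1, --c--▸ v2
  v1 = a.a.0 | --a--▸ v3
  v2 = rec X. c.a.a.0 + c.X | --c--▸ v1, --c--▸ v2
  v3 = a.0 | --a--▸ v4
  v4 = 0 | (no moves)
Partition-refinement fixed point:
  B0 = {u0, v0, v2}
  B1 = {u1, v1}
  B2 = {u2, v3}
  B3 = {u3, v4}
u0 ∈ B0, v0 ∈ B0 → same block
Bisimilar ⇒ trace-equivalent.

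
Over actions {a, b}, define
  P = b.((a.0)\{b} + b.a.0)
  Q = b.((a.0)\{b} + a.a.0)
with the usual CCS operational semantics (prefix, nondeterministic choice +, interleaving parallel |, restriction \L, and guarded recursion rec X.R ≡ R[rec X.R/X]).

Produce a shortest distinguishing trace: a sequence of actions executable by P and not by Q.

LTS(P): 5 reachable states
  s0 = b.((a.0)\{b} + b.a.0) → —b→ s1
  s1 = (a.0)\{b} + b.a.0 → —a→ s2, —b→ s3
  s2 = 0\{b} → stopped
  s3 = a.0 → —a→ s4
  s4 = 0 → stopped
LTS(Q): 5 reachable states
  t0 = b.((a.0)\{b} + a.a.0) → —b→ t1
  t1 = (a.0)\{b} + a.a.0 → —a→ t2, —a→ t3
  t2 = 0\{b} → stopped
  t3 = a.0 → —a→ t4
  t4 = 0 → stopped
Run σ = ⟨bb⟩ on P: start {s0}
  [1] b ⇒ {s1}
  [2] b ⇒ {s3}
  — P admits the full trace.
Run σ = ⟨bb⟩ on Q: start {t0}
  [1] b ⇒ {t1}
  [2] b ⇒ no successor for Q

bb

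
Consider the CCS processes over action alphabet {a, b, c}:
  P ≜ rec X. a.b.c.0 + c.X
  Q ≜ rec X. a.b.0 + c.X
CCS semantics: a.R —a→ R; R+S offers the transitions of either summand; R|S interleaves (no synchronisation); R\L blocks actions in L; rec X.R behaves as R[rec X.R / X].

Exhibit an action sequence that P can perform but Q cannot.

Reachable graph of P (4 states):
  m0 = rec X. a.b.c.0 + c.X :: ··a··> m1, ··c··> m0
  m1 = b.c.0 :: ··b··> m2
  m2 = c.0 :: ··c··> m3
  m3 = 0 :: ·
Reachable graph of Q (3 states):
  n0 = rec X. a.b.0 + c.X :: ··a··> n1, ··c··> n0
  n1 = b.0 :: ··b··> n2
  n2 = 0 :: ·
Run σ = ⟨abc⟩ on P: start {m0}
  [1] a ⇒ {m1}
  [2] b ⇒ {m2}
  [3] c ⇒ {m3}
  — P admits the full trace.
Run σ = ⟨abc⟩ on Q: start {n0}
  [1] a ⇒ {n1}
  [2] b ⇒ {n2}
  [3] c ⇒ ∅  — Q cannot continue

abc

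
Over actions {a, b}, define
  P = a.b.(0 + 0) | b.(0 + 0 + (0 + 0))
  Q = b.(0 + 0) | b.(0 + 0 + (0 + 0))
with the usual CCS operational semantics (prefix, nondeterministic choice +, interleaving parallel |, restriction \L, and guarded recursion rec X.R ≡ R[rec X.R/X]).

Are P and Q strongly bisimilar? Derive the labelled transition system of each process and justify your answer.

Reachable graph of P (6 states):
  p0 = a.b.(0 + 0) | b.(0 + 0 + (0 + 0)) | —a→ p1, —b→ p2
  p1 = b.(0 + 0) | b.(0 + 0 + (0 + 0)) | —b→ p3, —b→ p4
  p2 = a.b.(0 + 0) | (0 + 0 + (0 + 0)) | —a→ p4
  p3 = (0 + 0) | b.(0 + 0 + (0 + 0)) | —b→ p5
  p4 = b.(0 + 0) | (0 + 0 + (0 + 0)) | —b→ p5
  p5 = (0 + 0) | (0 + 0 + (0 + 0)) | ·
Reachable graph of Q (4 states):
  q0 = b.(0 + 0) | b.(0 + 0 + (0 + 0)) | —b→ q1, —b→ q2
  q1 = (0 + 0) | b.(0 + 0 + (0 + 0)) | —b→ q3
  q2 = b.(0 + 0) | (0 + 0 + (0 + 0)) | —b→ q3
  q3 = (0 + 0) | (0 + 0 + (0 + 0)) | ·
Coarsest stable partition (strong bisimilarity classes):
  B0 = {p0}
  B1 = {p1, q0}
  B2 = {p3, p4, q1, q2}
  B3 = {p5, q3}
  B4 = {p2}
p0 ∈ B0, q0 ∈ B1 → different blocks

not bisimilar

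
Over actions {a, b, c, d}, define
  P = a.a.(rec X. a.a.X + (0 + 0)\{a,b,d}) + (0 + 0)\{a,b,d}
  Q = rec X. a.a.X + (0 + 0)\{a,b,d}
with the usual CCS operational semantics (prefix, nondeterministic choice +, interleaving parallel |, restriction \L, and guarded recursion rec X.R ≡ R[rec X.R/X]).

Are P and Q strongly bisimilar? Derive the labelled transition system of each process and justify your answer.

LTS(P): 3 reachable states
  m0 = a.a.(rec X. a.a.X + (0 + 0)\{a,b,d}) + (0 + 0)\{a,b,d} | -a-> m1
  m1 = a.(rec X. a.a.X + (0 + 0)\{a,b,d}) | -a-> m2
  m2 = rec X. a.a.X + (0 + 0)\{a,b,d} | -a-> m1
LTS(Q): 2 reachable states
  n0 = rec X. a.a.X + (0 + 0)\{a,b,d} | -a-> n1
  n1 = a.(rec X. a.a.X + (0 + 0)\{a,b,d}) | -a-> n0
Coarsest stable partition (strong bisimilarity classes):
  B0 = {m0, m1, m2, n0, n1}
m0 ∈ B0, n0 ∈ B0 → same block

P ~ Q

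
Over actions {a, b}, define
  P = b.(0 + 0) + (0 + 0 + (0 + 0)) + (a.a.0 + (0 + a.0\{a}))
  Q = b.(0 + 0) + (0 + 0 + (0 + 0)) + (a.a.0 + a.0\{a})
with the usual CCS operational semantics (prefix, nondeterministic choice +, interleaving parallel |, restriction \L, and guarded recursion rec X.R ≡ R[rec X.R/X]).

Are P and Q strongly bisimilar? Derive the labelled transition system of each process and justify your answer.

P ~ Q

LTS(P): 5 reachable states
  u0 = b.(0 + 0) + (0 + 0 + (0 + 0)) + (a.a.0 + (0 + a.0\{a})) has moves —a→ u1, —a→ u2, —b→ u3
  u1 = 0\{a} has moves (no moves)
  u2 = a.0 has moves —a→ u4
  u3 = 0 + 0 has moves (no moves)
  u4 = 0 has moves (no moves)
LTS(Q): 5 reachable states
  v0 = b.(0 + 0) + (0 + 0 + (0 + 0)) + (a.a.0 + a.0\{a}) has moves —a→ v1, —a→ v2, —b→ v3
  v1 = 0\{a} has moves (no moves)
  v2 = a.0 has moves —a→ v4
  v3 = 0 + 0 has moves (no moves)
  v4 = 0 has moves (no moves)
Partition-refinement fixed point:
  B0 = {u0, v0}
  B1 = {u1, u3, u4, v1, v3, v4}
  B2 = {u2, v2}
u0 ∈ B0, v0 ∈ B0 → same block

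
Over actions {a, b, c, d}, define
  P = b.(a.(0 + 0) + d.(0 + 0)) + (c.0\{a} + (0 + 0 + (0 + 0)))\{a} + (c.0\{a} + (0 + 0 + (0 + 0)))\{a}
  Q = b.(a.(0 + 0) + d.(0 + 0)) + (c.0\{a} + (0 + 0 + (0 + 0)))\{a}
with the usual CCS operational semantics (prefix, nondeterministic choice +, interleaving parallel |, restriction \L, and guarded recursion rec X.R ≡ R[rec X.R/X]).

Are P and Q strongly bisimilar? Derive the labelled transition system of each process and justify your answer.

YES

Reachable graph of P (4 states):
  m0 = b.(a.(0 + 0) + d.(0 + 0)) + (c.0\{a} + (0 + 0 + (0 + 0)))\{a} + (c.0\{a} + (0 + 0 + (0 + 0)))\{a} ⊢ —b→ m1, —c→ m2
  m1 = a.(0 + 0) + d.(0 + 0) ⊢ —a→ m3, —d→ m3
  m2 = 0\{a}\{a} ⊢ ·
  m3 = 0 + 0 ⊢ ·
Reachable graph of Q (4 states):
  n0 = b.(a.(0 + 0) + d.(0 + 0)) + (c.0\{a} + (0 + 0 + (0 + 0)))\{a} ⊢ —b→ n1, —c→ n2
  n1 = a.(0 + 0) + d.(0 + 0) ⊢ —a→ n3, —d→ n3
  n2 = 0\{a}\{a} ⊢ ·
  n3 = 0 + 0 ⊢ ·
Bisimilarity quotient blocks:
  B0 = {m0, n0}
  B1 = {m2, m3, n2, n3}
  B2 = {m1, n1}
m0 ∈ B0, n0 ∈ B0 → same block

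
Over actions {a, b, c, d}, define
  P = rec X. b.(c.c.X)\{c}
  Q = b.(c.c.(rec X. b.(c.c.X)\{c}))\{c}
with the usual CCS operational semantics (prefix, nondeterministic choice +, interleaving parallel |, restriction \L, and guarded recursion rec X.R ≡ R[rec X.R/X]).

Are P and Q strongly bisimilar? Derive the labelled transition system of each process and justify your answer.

LTS(P): 2 reachable states
  u0 = rec X. b.(c.c.X)\{c} has moves —b→ u1
  u1 = (c.c.(rec X. b.(c.c.X)\{c}))\{c} has moves ∅
LTS(Q): 2 reachable states
  v0 = b.(c.c.(rec X. b.(c.c.X)\{c}))\{c} has moves —b→ v1
  v1 = (c.c.(rec X. b.(c.c.X)\{c}))\{c} has moves ∅
Coarsest stable partition (strong bisimilarity classes):
  B0 = {u0, v0}
  B1 = {u1, v1}
u0 ∈ B0, v0 ∈ B0 → same block

YES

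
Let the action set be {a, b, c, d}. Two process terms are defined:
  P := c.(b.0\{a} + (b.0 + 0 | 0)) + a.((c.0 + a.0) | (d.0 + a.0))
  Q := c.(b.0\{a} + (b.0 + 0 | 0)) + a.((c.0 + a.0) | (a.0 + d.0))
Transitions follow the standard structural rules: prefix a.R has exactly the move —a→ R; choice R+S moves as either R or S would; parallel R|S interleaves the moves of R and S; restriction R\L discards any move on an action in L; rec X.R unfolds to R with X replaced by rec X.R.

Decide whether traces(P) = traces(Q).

YES

LTS(P): 8 reachable states
  p0 = c.(b.0\{a} + (b.0 + 0 | 0)) + a.((c.0 + a.0) | (d.0 + a.0)) :: =a=> p1, =c=> p2
  p1 = (c.0 + a.0) | (d.0 + a.0) :: =a=> p3, =a=> p4, =c=> p4, =d=> p3
  p2 = b.0\{a} + (b.0 + 0 | 0) :: =b=> p5, =b=> p6
  p3 = (c.0 + a.0) | 0 :: =a=> p7, =c=> p7
  p4 = 0 | (d.0 + a.0) :: =a=> p7, =d=> p7
  p5 = 0 :: ·
  p6 = 0\{a} :: ·
  p7 = 0 | 0 :: ·
LTS(Q): 8 reachable states
  q0 = c.(b.0\{a} + (b.0 + 0 | 0)) + a.((c.0 + a.0) | (a.0 + d.0)) :: =a=> q1, =c=> q2
  q1 = (c.0 + a.0) | (a.0 + d.0) :: =a=> q3, =a=> q4, =c=> q4, =d=> q3
  q2 = b.0\{a} + (b.0 + 0 | 0) :: =b=> q5, =b=> q6
  q3 = (c.0 + a.0) | 0 :: =a=> q7, =c=> q7
  q4 = 0 | (a.0 + d.0) :: =a=> q7, =d=> q7
  q5 = 0 :: ·
  q6 = 0\{a} :: ·
  q7 = 0 | 0 :: ·
Partition-refinement fixed point:
  B0 = {p0, q0}
  B1 = {p2, q2}
  B2 = {p5, p6, p7, q5, q6, q7}
  B3 = {p1, q1}
  B4 = {p4, q4}
  B5 = {p3, q3}
p0 ∈ B0, q0 ∈ B0 → same block
Bisimilar ⇒ trace-equivalent.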